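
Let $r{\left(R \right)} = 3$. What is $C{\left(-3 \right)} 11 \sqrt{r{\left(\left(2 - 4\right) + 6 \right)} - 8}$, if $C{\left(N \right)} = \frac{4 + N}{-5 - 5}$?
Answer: $- \frac{11 i \sqrt{5}}{10} \approx - 2.4597 i$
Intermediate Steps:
$C{\left(N \right)} = - \frac{2}{5} - \frac{N}{10}$ ($C{\left(N \right)} = \frac{4 + N}{-10} = \left(4 + N\right) \left(- \frac{1}{10}\right) = - \frac{2}{5} - \frac{N}{10}$)
$C{\left(-3 \right)} 11 \sqrt{r{\left(\left(2 - 4\right) + 6 \right)} - 8} = \left(- \frac{2}{5} - - \frac{3}{10}\right) 11 \sqrt{3 - 8} = \left(- \frac{2}{5} + \frac{3}{10}\right) 11 \sqrt{3 - 8} = \left(- \frac{1}{10}\right) 11 \sqrt{-5} = - \frac{11 i \sqrt{5}}{10}$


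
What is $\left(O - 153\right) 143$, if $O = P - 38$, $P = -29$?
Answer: $-31460$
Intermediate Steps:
$O = -67$ ($O = -29 - 38 = -67$)
$\left(O - 153\right) 143 = \left(-67 - 153\right) 143 = \left(-220\right) 143 = -31460$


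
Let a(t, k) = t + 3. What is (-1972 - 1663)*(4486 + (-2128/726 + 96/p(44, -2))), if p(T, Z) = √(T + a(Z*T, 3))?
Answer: -5915431790/363 + 348960*I*√41/41 ≈ -1.6296e+7 + 54498.0*I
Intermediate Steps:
a(t, k) = 3 + t
p(T, Z) = √(3 + T + T*Z) (p(T, Z) = √(T + (3 + Z*T)) = √(T + (3 + T*Z)) = √(3 + T + T*Z))
(-1972 - 1663)*(4486 + (-2128/726 + 96/p(44, -2))) = (-1972 - 1663)*(4486 + (-2128/726 + 96/(√(3 + 44 + 44*(-2))))) = -3635*(4486 + (-2128*1/726 + 96/(√(3 + 44 - 88)))) = -3635*(4486 + (-1064/363 + 96/(√(-41)))) = -3635*(4486 + (-1064/363 + 96/((I*√41)))) = -3635*(4486 + (-1064/363 + 96*(-I*√41/41))) = -3635*(4486 + (-1064/363 - 96*I*√41/41)) = -3635*(1627354/363 - 96*I*√41/41) = -5915431790/363 + 348960*I*√41/41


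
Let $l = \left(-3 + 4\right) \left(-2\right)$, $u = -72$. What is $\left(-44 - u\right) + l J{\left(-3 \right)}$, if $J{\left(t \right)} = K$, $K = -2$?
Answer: $32$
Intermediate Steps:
$J{\left(t \right)} = -2$
$l = -2$ ($l = 1 \left(-2\right) = -2$)
$\left(-44 - u\right) + l J{\left(-3 \right)} = \left(-44 - -72\right) - -4 = \left(-44 + 72\right) + 4 = 28 + 4 = 32$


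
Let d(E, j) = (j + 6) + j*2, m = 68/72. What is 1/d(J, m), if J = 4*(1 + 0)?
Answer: 6/53 ≈ 0.11321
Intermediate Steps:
J = 4 (J = 4*1 = 4)
m = 17/18 (m = 68*(1/72) = 17/18 ≈ 0.94444)
d(E, j) = 6 + 3*j (d(E, j) = (6 + j) + 2*j = 6 + 3*j)
1/d(J, m) = 1/(6 + 3*(17/18)) = 1/(6 + 17/6) = 1/(53/6) = 6/53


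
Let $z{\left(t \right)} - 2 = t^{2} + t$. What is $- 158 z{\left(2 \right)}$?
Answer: $-1264$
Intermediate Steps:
$z{\left(t \right)} = 2 + t + t^{2}$ ($z{\left(t \right)} = 2 + \left(t^{2} + t\right) = 2 + \left(t + t^{2}\right) = 2 + t + t^{2}$)
$- 158 z{\left(2 \right)} = - 158 \left(2 + 2 + 2^{2}\right) = - 158 \left(2 + 2 + 4\right) = \left(-158\right) 8 = -1264$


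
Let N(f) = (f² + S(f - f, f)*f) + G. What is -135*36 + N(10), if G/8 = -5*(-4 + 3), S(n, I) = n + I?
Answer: -4620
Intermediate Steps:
S(n, I) = I + n
G = 40 (G = 8*(-5*(-4 + 3)) = 8*(-5*(-1)) = 8*5 = 40)
N(f) = 40 + 2*f² (N(f) = (f² + (f + (f - f))*f) + 40 = (f² + (f + 0)*f) + 40 = (f² + f*f) + 40 = (f² + f²) + 40 = 2*f² + 40 = 40 + 2*f²)
-135*36 + N(10) = -135*36 + (40 + 2*10²) = -27*180 + (40 + 2*100) = -4860 + (40 + 200) = -4860 + 240 = -4620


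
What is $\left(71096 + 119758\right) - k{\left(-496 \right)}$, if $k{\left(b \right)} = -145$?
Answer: $190999$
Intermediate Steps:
$\left(71096 + 119758\right) - k{\left(-496 \right)} = \left(71096 + 119758\right) - -145 = 190854 + 145 = 190999$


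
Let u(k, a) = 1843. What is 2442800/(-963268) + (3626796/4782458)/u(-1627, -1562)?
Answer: -141628400322986/55857313627021 ≈ -2.5355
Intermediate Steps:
2442800/(-963268) + (3626796/4782458)/u(-1627, -1562) = 2442800/(-963268) + (3626796/4782458)/1843 = 2442800*(-1/963268) + (3626796*(1/4782458))*(1/1843) = -610700/240817 + (1813398/2391229)*(1/1843) = -610700/240817 + 95442/231949213 = -141628400322986/55857313627021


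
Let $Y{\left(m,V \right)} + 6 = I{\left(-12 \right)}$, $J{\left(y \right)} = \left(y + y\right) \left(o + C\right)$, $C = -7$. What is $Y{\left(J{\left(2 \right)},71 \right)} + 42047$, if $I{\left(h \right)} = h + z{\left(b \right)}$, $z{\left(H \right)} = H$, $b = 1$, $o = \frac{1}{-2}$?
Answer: $42030$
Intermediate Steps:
$o = - \frac{1}{2} \approx -0.5$
$J{\left(y \right)} = - 15 y$ ($J{\left(y \right)} = \left(y + y\right) \left(- \frac{1}{2} - 7\right) = 2 y \left(- \frac{15}{2}\right) = - 15 y$)
$I{\left(h \right)} = 1 + h$ ($I{\left(h \right)} = h + 1 = 1 + h$)
$Y{\left(m,V \right)} = -17$ ($Y{\left(m,V \right)} = -6 + \left(1 - 12\right) = -6 - 11 = -17$)
$Y{\left(J{\left(2 \right)},71 \right)} + 42047 = -17 + 42047 = 42030$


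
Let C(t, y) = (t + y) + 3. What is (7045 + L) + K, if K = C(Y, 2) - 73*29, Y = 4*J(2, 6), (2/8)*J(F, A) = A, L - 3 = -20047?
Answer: -15015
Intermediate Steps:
L = -20044 (L = 3 - 20047 = -20044)
J(F, A) = 4*A
Y = 96 (Y = 4*(4*6) = 4*24 = 96)
C(t, y) = 3 + t + y
K = -2016 (K = (3 + 96 + 2) - 73*29 = 101 - 2117 = -2016)
(7045 + L) + K = (7045 - 20044) - 2016 = -12999 - 2016 = -15015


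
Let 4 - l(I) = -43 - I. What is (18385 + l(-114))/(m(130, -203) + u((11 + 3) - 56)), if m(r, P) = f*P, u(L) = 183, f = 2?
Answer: -18318/223 ≈ -82.144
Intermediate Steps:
l(I) = 47 + I (l(I) = 4 - (-43 - I) = 4 + (43 + I) = 47 + I)
m(r, P) = 2*P
(18385 + l(-114))/(m(130, -203) + u((11 + 3) - 56)) = (18385 + (47 - 114))/(2*(-203) + 183) = (18385 - 67)/(-406 + 183) = 18318/(-223) = 18318*(-1/223) = -18318/223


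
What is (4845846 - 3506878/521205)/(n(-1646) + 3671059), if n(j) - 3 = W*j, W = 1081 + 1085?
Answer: 1262837828776/27578520165 ≈ 45.791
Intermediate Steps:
W = 2166
n(j) = 3 + 2166*j
(4845846 - 3506878/521205)/(n(-1646) + 3671059) = (4845846 - 3506878/521205)/((3 + 2166*(-1646)) + 3671059) = (4845846 - 3506878*1/521205)/((3 - 3565236) + 3671059) = (4845846 - 3506878/521205)/(-3565233 + 3671059) = (2525675657552/521205)/105826 = (2525675657552/521205)*(1/105826) = 1262837828776/27578520165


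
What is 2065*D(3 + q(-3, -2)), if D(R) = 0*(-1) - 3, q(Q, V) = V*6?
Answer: -6195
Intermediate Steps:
q(Q, V) = 6*V
D(R) = -3 (D(R) = 0 - 3 = -3)
2065*D(3 + q(-3, -2)) = 2065*(-3) = -6195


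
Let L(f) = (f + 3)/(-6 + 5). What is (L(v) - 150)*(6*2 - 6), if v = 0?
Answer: -918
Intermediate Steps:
L(f) = -3 - f (L(f) = (3 + f)/(-1) = (3 + f)*(-1) = -3 - f)
(L(v) - 150)*(6*2 - 6) = ((-3 - 1*0) - 150)*(6*2 - 6) = ((-3 + 0) - 150)*(12 - 6) = (-3 - 150)*6 = -153*6 = -918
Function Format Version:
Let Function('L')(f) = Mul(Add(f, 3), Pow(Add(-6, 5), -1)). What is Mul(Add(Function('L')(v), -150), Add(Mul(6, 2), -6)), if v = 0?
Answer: -918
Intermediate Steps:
Function('L')(f) = Add(-3, Mul(-1, f)) (Function('L')(f) = Mul(Add(3, f), Pow(-1, -1)) = Mul(Add(3, f), -1) = Add(-3, Mul(-1, f)))
Mul(Add(Function('L')(v), -150), Add(Mul(6, 2), -6)) = Mul(Add(Add(-3, Mul(-1, 0)), -150), Add(Mul(6, 2), -6)) = Mul(Add(Add(-3, 0), -150), Add(12, -6)) = Mul(Add(-3, -150), 6) = Mul(-153, 6) = -918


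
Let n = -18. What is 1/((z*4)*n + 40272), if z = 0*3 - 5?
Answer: 1/40632 ≈ 2.4611e-5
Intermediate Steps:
z = -5 (z = 0 - 5 = -5)
1/((z*4)*n + 40272) = 1/(-5*4*(-18) + 40272) = 1/(-20*(-18) + 40272) = 1/(360 + 40272) = 1/40632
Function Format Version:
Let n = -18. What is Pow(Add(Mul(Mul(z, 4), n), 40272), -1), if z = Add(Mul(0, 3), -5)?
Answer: Rational(1, 40632) ≈ 2.4611e-5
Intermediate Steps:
z = -5 (z = Add(0, -5) = -5)
Pow(Add(Mul(Mul(z, 4), n), 40272), -1) = Pow(Add(Mul(Mul(-5, 4), -18), 40272), -1) = Pow(Add(Mul(-20, -18), 40272), -1) = Pow(Add(360, 40272), -1) = Pow(40632, -1) = Rational(1, 40632)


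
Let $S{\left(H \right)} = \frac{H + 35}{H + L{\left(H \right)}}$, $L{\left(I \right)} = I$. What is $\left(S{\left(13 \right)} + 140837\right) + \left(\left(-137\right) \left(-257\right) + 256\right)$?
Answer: $\frac{2291950}{13} \approx 1.763 \cdot 10^{5}$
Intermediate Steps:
$S{\left(H \right)} = \frac{35 + H}{2 H}$ ($S{\left(H \right)} = \frac{H + 35}{H + H} = \frac{35 + H}{2 H}$)
$\left(S{\left(13 \right)} + 140837\right) + \left(\left(-137\right) \left(-257\right) + 256\right) = \left(\frac{35 + 13}{2 \cdot 13} + 140837\right) + \left(\left(-137\right) \left(-257\right) + 256\right) = \left(\frac{1}{2} \cdot \frac{1}{13} \cdot 48 + 140837\right) + \left(35209 + 256\right) = \left(\frac{24}{13} + 140837\right) + 35465 = \frac{1830905}{13} + 35465 = \frac{2291950}{13}$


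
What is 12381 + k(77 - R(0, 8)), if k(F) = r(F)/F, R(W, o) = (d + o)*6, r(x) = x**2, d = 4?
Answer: 12386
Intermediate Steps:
R(W, o) = 24 + 6*o (R(W, o) = (4 + o)*6 = 24 + 6*o)
k(F) = F (k(F) = F**2/F = F)
12381 + k(77 - R(0, 8)) = 12381 + (77 - (24 + 6*8)) = 12381 + (77 - (24 + 48)) = 12381 + (77 - 1*72) = 12381 + (77 - 72) = 12381 + 5 = 12386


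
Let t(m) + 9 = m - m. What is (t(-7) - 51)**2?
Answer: 3600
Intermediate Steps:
t(m) = -9 (t(m) = -9 + (m - m) = -9 + 0 = -9)
(t(-7) - 51)**2 = (-9 - 51)**2 = (-60)**2 = 3600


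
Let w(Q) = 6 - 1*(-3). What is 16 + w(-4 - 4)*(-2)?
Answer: -2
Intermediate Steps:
w(Q) = 9 (w(Q) = 6 + 3 = 9)
16 + w(-4 - 4)*(-2) = 16 + 9*(-2) = 16 - 18 = -2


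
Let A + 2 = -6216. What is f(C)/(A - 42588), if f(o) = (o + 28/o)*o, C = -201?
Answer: -40429/48806 ≈ -0.82836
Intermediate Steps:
A = -6218 (A = -2 - 6216 = -6218)
f(o) = o*(o + 28/o)
f(C)/(A - 42588) = (28 + (-201)²)/(-6218 - 42588) = (28 + 40401)/(-48806) = 40429*(-1/48806) = -40429/48806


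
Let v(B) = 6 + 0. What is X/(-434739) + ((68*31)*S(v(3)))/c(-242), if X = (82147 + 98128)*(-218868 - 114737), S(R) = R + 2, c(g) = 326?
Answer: 9806590263373/70862457 ≈ 1.3839e+5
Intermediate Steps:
v(B) = 6
S(R) = 2 + R
X = -60140641375 (X = 180275*(-333605) = -60140641375)
X/(-434739) + ((68*31)*S(v(3)))/c(-242) = -60140641375/(-434739) + ((68*31)*(2 + 6))/326 = -60140641375*(-1/434739) + (2108*8)*(1/326) = 60140641375/434739 + 16864*(1/326) = 60140641375/434739 + 8432/163 = 9806590263373/70862457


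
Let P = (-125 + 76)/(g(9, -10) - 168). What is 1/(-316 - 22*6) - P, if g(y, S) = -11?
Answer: -22131/80192 ≈ -0.27598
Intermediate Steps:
P = 49/179 (P = (-125 + 76)/(-11 - 168) = -49/(-179) = -49*(-1/179) = 49/179 ≈ 0.27374)
1/(-316 - 22*6) - P = 1/(-316 - 22*6) - 1*49/179 = 1/(-316 - 132) - 49/179 = 1/(-448) - 49/179 = -1/448 - 49/179 = -22131/80192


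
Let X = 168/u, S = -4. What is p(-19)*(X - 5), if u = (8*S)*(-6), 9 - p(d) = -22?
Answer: -1023/8 ≈ -127.88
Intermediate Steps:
p(d) = 31 (p(d) = 9 - 1*(-22) = 9 + 22 = 31)
u = 192 (u = (8*(-4))*(-6) = -32*(-6) = 192)
X = 7/8 (X = 168/192 = 168*(1/192) = 7/8 ≈ 0.87500)
p(-19)*(X - 5) = 31*(7/8 - 5) = 31*(-33/8) = -1023/8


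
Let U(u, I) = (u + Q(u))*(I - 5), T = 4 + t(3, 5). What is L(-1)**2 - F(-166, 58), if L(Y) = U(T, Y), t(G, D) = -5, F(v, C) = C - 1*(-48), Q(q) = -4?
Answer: 794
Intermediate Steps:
F(v, C) = 48 + C (F(v, C) = C + 48 = 48 + C)
T = -1 (T = 4 - 5 = -1)
U(u, I) = (-5 + I)*(-4 + u) (U(u, I) = (u - 4)*(I - 5) = (-4 + u)*(-5 + I) = (-5 + I)*(-4 + u))
L(Y) = 25 - 5*Y (L(Y) = 20 - 5*(-1) - 4*Y + Y*(-1) = 20 + 5 - 4*Y - Y = 25 - 5*Y)
L(-1)**2 - F(-166, 58) = (25 - 5*(-1))**2 - (48 + 58) = (25 + 5)**2 - 1*106 = 30**2 - 106 = 900 - 106 = 794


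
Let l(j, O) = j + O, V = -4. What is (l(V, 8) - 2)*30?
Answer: 60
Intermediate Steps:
l(j, O) = O + j
(l(V, 8) - 2)*30 = ((8 - 4) - 2)*30 = (4 - 2)*30 = 2*30 = 60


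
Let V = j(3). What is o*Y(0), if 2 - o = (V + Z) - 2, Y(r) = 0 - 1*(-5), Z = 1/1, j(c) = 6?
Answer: -15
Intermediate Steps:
Z = 1
V = 6
Y(r) = 5 (Y(r) = 0 + 5 = 5)
o = -3 (o = 2 - ((6 + 1) - 2) = 2 - (7 - 2) = 2 - 1*5 = 2 - 5 = -3)
o*Y(0) = -3*5 = -15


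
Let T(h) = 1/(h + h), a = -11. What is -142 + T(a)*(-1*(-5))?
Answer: -3129/22 ≈ -142.23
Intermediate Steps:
T(h) = 1/(2*h)
-142 + T(a)*(-1*(-5)) = -142 + ((½)/(-11))*(-1*(-5)) = -142 + ((½)*(-1/11))*5 = -142 - 1/22*5 = -142 - 5/22 = -3129/22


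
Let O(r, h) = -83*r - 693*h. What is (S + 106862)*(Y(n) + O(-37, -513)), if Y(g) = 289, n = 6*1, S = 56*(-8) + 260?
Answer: 38281991706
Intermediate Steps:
S = -188 (S = -448 + 260 = -188)
n = 6
O(r, h) = -693*h - 83*r
(S + 106862)*(Y(n) + O(-37, -513)) = (-188 + 106862)*(289 + (-693*(-513) - 83*(-37))) = 106674*(289 + (355509 + 3071)) = 106674*(289 + 358580) = 106674*358869 = 38281991706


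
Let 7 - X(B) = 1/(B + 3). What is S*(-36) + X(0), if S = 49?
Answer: -5272/3 ≈ -1757.3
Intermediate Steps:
X(B) = 7 - 1/(3 + B) (X(B) = 7 - 1/(B + 3) = 7 - 1/(3 + B))
S*(-36) + X(0) = 49*(-36) + (20 + 7*0)/(3 + 0) = -1764 + (20 + 0)/3 = -1764 + (⅓)*20 = -1764 + 20/3 = -5272/3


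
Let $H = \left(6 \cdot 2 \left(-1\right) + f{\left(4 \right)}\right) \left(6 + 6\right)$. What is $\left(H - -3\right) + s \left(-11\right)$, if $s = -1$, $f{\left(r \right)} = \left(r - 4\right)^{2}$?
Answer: $-130$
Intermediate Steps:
$f{\left(r \right)} = \left(-4 + r\right)^{2}$
$H = -144$ ($H = \left(6 \cdot 2 \left(-1\right) + \left(-4 + 4\right)^{2}\right) \left(6 + 6\right) = \left(12 \left(-1\right) + 0^{2}\right) 12 = \left(-12 + 0\right) 12 = \left(-12\right) 12 = -144$)
$\left(H - -3\right) + s \left(-11\right) = \left(-144 - -3\right) - -11 = \left(-144 + 3\right) + 11 = -141 + 11 = -130$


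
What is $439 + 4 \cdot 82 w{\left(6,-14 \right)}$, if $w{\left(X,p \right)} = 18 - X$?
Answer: $4375$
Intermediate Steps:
$439 + 4 \cdot 82 w{\left(6,-14 \right)} = 439 + 4 \cdot 82 \left(18 - 6\right) = 439 + 328 \left(18 - 6\right) = 439 + 328 \cdot 12 = 439 + 3936 = 4375$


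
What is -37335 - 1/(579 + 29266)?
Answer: -1114263076/29845 ≈ -37335.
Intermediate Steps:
-37335 - 1/(579 + 29266) = -37335 - 1/29845 = -1114263076/29845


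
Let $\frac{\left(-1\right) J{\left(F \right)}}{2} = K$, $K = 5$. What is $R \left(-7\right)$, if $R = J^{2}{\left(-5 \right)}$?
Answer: $-700$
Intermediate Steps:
$J{\left(F \right)} = -10$ ($J{\left(F \right)} = \left(-2\right) 5 = -10$)
$R = 100$ ($R = \left(-10\right)^{2} = 100$)
$R \left(-7\right) = 100 \left(-7\right) = -700$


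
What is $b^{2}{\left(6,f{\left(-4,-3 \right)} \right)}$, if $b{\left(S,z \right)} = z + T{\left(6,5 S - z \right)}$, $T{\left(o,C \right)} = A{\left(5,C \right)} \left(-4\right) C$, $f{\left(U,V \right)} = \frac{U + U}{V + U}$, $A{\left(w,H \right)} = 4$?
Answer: $\frac{10394176}{49} \approx 2.1213 \cdot 10^{5}$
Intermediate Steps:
$f{\left(U,V \right)} = \frac{2 U}{U + V}$
$T{\left(o,C \right)} = - 16 C$ ($T{\left(o,C \right)} = 4 \left(-4\right) C = - 16 C$)
$b{\left(S,z \right)} = - 80 S + 17 z$ ($b{\left(S,z \right)} = z - 16 \left(5 S - z\right) = z - 16 \left(- z + 5 S\right) = z - \left(- 16 z + 80 S\right) = - 80 S + 17 z$)
$b^{2}{\left(6,f{\left(-4,-3 \right)} \right)} = \left(\left(-80\right) 6 + 17 \cdot 2 \left(-4\right) \frac{1}{-4 - 3}\right)^{2} = \left(-480 + 17 \cdot 2 \left(-4\right) \frac{1}{-7}\right)^{2} = \left(-480 + 17 \cdot 2 \left(-4\right) \left(- \frac{1}{7}\right)\right)^{2} = \left(-480 + 17 \cdot \frac{8}{7}\right)^{2} = \left(-480 + \frac{136}{7}\right)^{2} = \left(- \frac{3224}{7}\right)^{2} = \frac{10394176}{49}$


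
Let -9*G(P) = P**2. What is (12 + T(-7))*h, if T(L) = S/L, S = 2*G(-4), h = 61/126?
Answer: 24034/3969 ≈ 6.0554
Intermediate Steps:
G(P) = -P**2/9
h = 61/126 (h = 61*(1/126) = 61/126 ≈ 0.48413)
S = -32/9 (S = 2*(-1/9*(-4)**2) = 2*(-1/9*16) = 2*(-16/9) = -32/9 ≈ -3.5556)
T(L) = -32/(9*L)
(12 + T(-7))*h = (12 - 32/9/(-7))*(61/126) = (12 - 32/9*(-1/7))*(61/126) = (12 + 32/63)*(61/126) = (788/63)*(61/126) = 24034/3969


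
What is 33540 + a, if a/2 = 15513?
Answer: 64566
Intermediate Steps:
a = 31026 (a = 2*15513 = 31026)
33540 + a = 33540 + 31026 = 64566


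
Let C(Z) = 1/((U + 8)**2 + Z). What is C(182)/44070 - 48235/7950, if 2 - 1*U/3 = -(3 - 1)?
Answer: -8247779773/1359383220 ≈ -6.0673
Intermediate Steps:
U = 12 (U = 6 - (-3)*(3 - 1) = 6 - (-3)*2 = 6 - 3*(-2) = 6 + 6 = 12)
C(Z) = 1/(400 + Z) (C(Z) = 1/((12 + 8)**2 + Z) = 1/(20**2 + Z) = 1/(400 + Z))
C(182)/44070 - 48235/7950 = 1/((400 + 182)*44070) - 48235/7950 = (1/44070)/582 - 48235*1/7950 = (1/582)*(1/44070) - 9647/1590 = 1/25648740 - 9647/1590 = -8247779773/1359383220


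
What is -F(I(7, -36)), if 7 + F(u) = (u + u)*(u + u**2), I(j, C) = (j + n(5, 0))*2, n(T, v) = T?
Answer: -28793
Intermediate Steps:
I(j, C) = 10 + 2*j (I(j, C) = (j + 5)*2 = (5 + j)*2 = 10 + 2*j)
F(u) = -7 + 2*u*(u + u**2) (F(u) = -7 + (u + u)*(u + u**2) = -7 + (2*u)*(u + u**2) = -7 + 2*u*(u + u**2))
-F(I(7, -36)) = -(-7 + 2*(10 + 2*7)**2 + 2*(10 + 2*7)**3) = -(-7 + 2*(10 + 14)**2 + 2*(10 + 14)**3) = -(-7 + 2*24**2 + 2*24**3) = -(-7 + 2*576 + 2*13824) = -(-7 + 1152 + 27648) = -1*28793 = -28793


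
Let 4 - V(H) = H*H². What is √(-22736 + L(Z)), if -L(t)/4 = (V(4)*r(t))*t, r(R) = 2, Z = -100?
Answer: 4*I*√4421 ≈ 265.96*I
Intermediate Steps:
V(H) = 4 - H³ (V(H) = 4 - H*H² = 4 - H³)
L(t) = 480*t (L(t) = -4*(4 - 1*4³)*2*t = -4*(4 - 1*64)*2*t = -4*(4 - 64)*2*t = -4*(-60*2)*t = -(-480)*t = 480*t)
√(-22736 + L(Z)) = √(-22736 + 480*(-100)) = √(-22736 - 48000) = √(-70736) = 4*I*√4421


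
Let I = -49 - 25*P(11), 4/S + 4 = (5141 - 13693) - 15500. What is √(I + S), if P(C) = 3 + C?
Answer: I*√14431116218/6014 ≈ 19.975*I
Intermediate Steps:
S = -1/6014 (S = 4/(-4 + ((5141 - 13693) - 15500)) = 4/(-4 + (-8552 - 15500)) = 4/(-4 - 24052) = 4/(-24056) = 4*(-1/24056) = -1/6014 ≈ -0.00016628)
I = -399 (I = -49 - 25*(3 + 11) = -49 - 25*14 = -49 - 350 = -399)
√(I + S) = √(-399 - 1/6014) = √(-2399587/6014) = I*√14431116218/6014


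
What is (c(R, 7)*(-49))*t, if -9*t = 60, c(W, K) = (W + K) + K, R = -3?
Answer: 10780/3 ≈ 3593.3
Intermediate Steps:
c(W, K) = W + 2*K (c(W, K) = (K + W) + K = W + 2*K)
t = -20/3 (t = -1/9*60 = -20/3 ≈ -6.6667)
(c(R, 7)*(-49))*t = ((-3 + 2*7)*(-49))*(-20/3) = ((-3 + 14)*(-49))*(-20/3) = (11*(-49))*(-20/3) = -539*(-20/3) = 10780/3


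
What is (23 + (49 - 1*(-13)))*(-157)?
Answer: -13345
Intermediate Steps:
(23 + (49 - 1*(-13)))*(-157) = (23 + (49 + 13))*(-157) = (23 + 62)*(-157) = 85*(-157) = -13345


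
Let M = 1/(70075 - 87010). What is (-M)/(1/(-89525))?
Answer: -17905/3387 ≈ -5.2864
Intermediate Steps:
M = -1/16935 (M = 1/(-16935) = -1/16935 ≈ -5.9049e-5)
(-M)/(1/(-89525)) = (-1*(-1/16935))/(1/(-89525)) = 1/(16935*(-1/89525)) = (1/16935)*(-89525) = -17905/3387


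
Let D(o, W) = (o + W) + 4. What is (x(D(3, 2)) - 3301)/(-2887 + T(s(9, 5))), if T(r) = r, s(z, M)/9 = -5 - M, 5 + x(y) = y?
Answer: 3297/2977 ≈ 1.1075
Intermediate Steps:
D(o, W) = 4 + W + o (D(o, W) = (W + o) + 4 = 4 + W + o)
x(y) = -5 + y
s(z, M) = -45 - 9*M (s(z, M) = 9*(-5 - M) = -45 - 9*M)
(x(D(3, 2)) - 3301)/(-2887 + T(s(9, 5))) = ((-5 + (4 + 2 + 3)) - 3301)/(-2887 + (-45 - 9*5)) = ((-5 + 9) - 3301)/(-2887 + (-45 - 45)) = (4 - 3301)/(-2887 - 90) = -3297/(-2977) = -3297*(-1/2977) = 3297/2977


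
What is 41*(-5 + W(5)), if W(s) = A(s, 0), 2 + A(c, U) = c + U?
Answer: -82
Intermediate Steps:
A(c, U) = -2 + U + c (A(c, U) = -2 + (c + U) = -2 + (U + c) = -2 + U + c)
W(s) = -2 + s (W(s) = -2 + 0 + s = -2 + s)
41*(-5 + W(5)) = 41*(-5 + (-2 + 5)) = 41*(-5 + 3) = 41*(-2) = -82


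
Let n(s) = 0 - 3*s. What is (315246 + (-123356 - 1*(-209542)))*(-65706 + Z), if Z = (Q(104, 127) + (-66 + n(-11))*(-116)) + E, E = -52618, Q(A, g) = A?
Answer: -45920609344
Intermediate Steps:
n(s) = -3*s
Z = -48686 (Z = (104 + (-66 - 3*(-11))*(-116)) - 52618 = (104 + (-66 + 33)*(-116)) - 52618 = (104 - 33*(-116)) - 52618 = (104 + 3828) - 52618 = 3932 - 52618 = -48686)
(315246 + (-123356 - 1*(-209542)))*(-65706 + Z) = (315246 + (-123356 - 1*(-209542)))*(-65706 - 48686) = (315246 + (-123356 + 209542))*(-114392) = (315246 + 86186)*(-114392) = 401432*(-114392) = -45920609344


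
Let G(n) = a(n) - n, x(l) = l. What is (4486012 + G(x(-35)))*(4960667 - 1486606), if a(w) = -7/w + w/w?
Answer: 77924025478701/5 ≈ 1.5585e+13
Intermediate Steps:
a(w) = 1 - 7/w (a(w) = -7/w + 1 = 1 - 7/w)
G(n) = -n + (-7 + n)/n (G(n) = (-7 + n)/n - n = -n + (-7 + n)/n)
(4486012 + G(x(-35)))*(4960667 - 1486606) = (4486012 + (1 - 1*(-35) - 7/(-35)))*(4960667 - 1486606) = (4486012 + (1 + 35 - 7*(-1/35)))*3474061 = (4486012 + (1 + 35 + ⅕))*3474061 = (4486012 + 181/5)*3474061 = (22430241/5)*3474061 = 77924025478701/5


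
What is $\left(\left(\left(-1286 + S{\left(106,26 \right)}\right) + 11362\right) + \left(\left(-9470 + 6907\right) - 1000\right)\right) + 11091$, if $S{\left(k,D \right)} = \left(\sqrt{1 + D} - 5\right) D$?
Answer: $17474 + 78 \sqrt{3} \approx 17609.0$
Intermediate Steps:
$S{\left(k,D \right)} = D \left(-5 + \sqrt{1 + D}\right)$ ($S{\left(k,D \right)} = \left(-5 + \sqrt{1 + D}\right) D = D \left(-5 + \sqrt{1 + D}\right)$)
$\left(\left(\left(-1286 + S{\left(106,26 \right)}\right) + 11362\right) + \left(\left(-9470 + 6907\right) - 1000\right)\right) + 11091 = \left(\left(\left(-1286 + 26 \left(-5 + \sqrt{1 + 26}\right)\right) + 11362\right) + \left(\left(-9470 + 6907\right) - 1000\right)\right) + 11091 = \left(\left(\left(-1286 + 26 \left(-5 + \sqrt{27}\right)\right) + 11362\right) - 3563\right) + 11091 = \left(\left(\left(-1286 + 26 \left(-5 + 3 \sqrt{3}\right)\right) + 11362\right) - 3563\right) + 11091 = \left(\left(\left(-1286 - \left(130 - 78 \sqrt{3}\right)\right) + 11362\right) - 3563\right) + 11091 = \left(\left(\left(-1416 + 78 \sqrt{3}\right) + 11362\right) - 3563\right) + 11091 = \left(\left(9946 + 78 \sqrt{3}\right) - 3563\right) + 11091 = \left(6383 + 78 \sqrt{3}\right) + 11091 = 17474 + 78 \sqrt{3}$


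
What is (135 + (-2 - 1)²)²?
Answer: 20736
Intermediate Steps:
(135 + (-2 - 1)²)² = (135 + (-3)²)² = (135 + 9)² = 144² = 20736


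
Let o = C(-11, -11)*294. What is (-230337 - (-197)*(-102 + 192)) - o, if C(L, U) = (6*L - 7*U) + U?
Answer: -212607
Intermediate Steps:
C(L, U) = -6*U + 6*L (C(L, U) = (-7*U + 6*L) + U = -6*U + 6*L)
o = 0 (o = (-6*(-11) + 6*(-11))*294 = (66 - 66)*294 = 0*294 = 0)
(-230337 - (-197)*(-102 + 192)) - o = (-230337 - (-197)*(-102 + 192)) - 1*0 = (-230337 - (-197)*90) + 0 = (-230337 - 1*(-17730)) + 0 = (-230337 + 17730) + 0 = -212607 + 0 = -212607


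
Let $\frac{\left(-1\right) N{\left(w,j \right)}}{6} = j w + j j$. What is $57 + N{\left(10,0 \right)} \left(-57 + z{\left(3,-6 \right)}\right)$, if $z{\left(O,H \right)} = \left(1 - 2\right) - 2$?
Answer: $57$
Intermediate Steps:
$N{\left(w,j \right)} = - 6 j^{2} - 6 j w$ ($N{\left(w,j \right)} = - 6 \left(j w + j j\right) = - 6 \left(j w + j^{2}\right) = - 6 \left(j^{2} + j w\right) = - 6 j^{2} - 6 j w$)
$z{\left(O,H \right)} = -3$ ($z{\left(O,H \right)} = -1 - 2 = -3$)
$57 + N{\left(10,0 \right)} \left(-57 + z{\left(3,-6 \right)}\right) = 57 + \left(-6\right) 0 \left(0 + 10\right) \left(-57 - 3\right) = 57 + \left(-6\right) 0 \cdot 10 \left(-60\right) = 57 + 0 \left(-60\right) = 57 + 0 = 57$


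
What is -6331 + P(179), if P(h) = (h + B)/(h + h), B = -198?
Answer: -2266517/358 ≈ -6331.1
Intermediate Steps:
P(h) = (-198 + h)/(2*h) (P(h) = (h - 198)/(h + h) = (-198 + h)/((2*h)) = (-198 + h)*(1/(2*h)) = (-198 + h)/(2*h))
-6331 + P(179) = -6331 + (½)*(-198 + 179)/179 = -6331 + (½)*(1/179)*(-19) = -6331 - 19/358 = -2266517/358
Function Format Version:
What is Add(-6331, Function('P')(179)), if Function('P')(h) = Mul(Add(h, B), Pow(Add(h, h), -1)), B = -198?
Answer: Rational(-2266517, 358) ≈ -6331.1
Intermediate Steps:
Function('P')(h) = Mul(Rational(1, 2), Pow(h, -1), Add(-198, h)) (Function('P')(h) = Mul(Add(h, -198), Pow(Add(h, h), -1)) = Mul(Add(-198, h), Pow(Mul(2, h), -1)) = Mul(Add(-198, h), Mul(Rational(1, 2), Pow(h, -1))) = Mul(Rational(1, 2), Pow(h, -1), Add(-198, h)))
Add(-6331, Function('P')(179)) = Add(-6331, Mul(Rational(1, 2), Pow(179, -1), Add(-198, 179))) = Add(-6331, Mul(Rational(1, 2), Rational(1, 179), -19)) = Add(-6331, Rational(-19, 358)) = Rational(-2266517, 358)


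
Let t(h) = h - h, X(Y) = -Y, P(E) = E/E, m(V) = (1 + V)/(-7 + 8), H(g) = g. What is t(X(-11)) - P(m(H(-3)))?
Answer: -1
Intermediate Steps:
m(V) = 1 + V (m(V) = (1 + V)/1 = (1 + V)*1 = 1 + V)
P(E) = 1
t(h) = 0
t(X(-11)) - P(m(H(-3))) = 0 - 1*1 = 0 - 1 = -1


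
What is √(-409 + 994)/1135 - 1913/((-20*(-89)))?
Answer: -1913/1780 + 3*√65/1135 ≈ -1.0534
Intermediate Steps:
√(-409 + 994)/1135 - 1913/((-20*(-89))) = √585*(1/1135) - 1913/1780 = (3*√65)*(1/1135) - 1913*1/1780 = 3*√65/1135 - 1913/1780 = -1913/1780 + 3*√65/1135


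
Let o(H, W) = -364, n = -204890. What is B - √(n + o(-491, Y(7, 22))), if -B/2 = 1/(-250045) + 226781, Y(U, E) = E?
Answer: -113410910288/250045 - 9*I*√2534 ≈ -4.5356e+5 - 453.05*I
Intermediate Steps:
B = -113410910288/250045 (B = -2*(1/(-250045) + 226781) = -2*(-1/250045 + 226781) = -2*56705455144/250045 = -113410910288/250045 ≈ -4.5356e+5)
B - √(n + o(-491, Y(7, 22))) = -113410910288/250045 - √(-204890 - 364) = -113410910288/250045 - √(-205254) = -113410910288/250045 - 9*I*√2534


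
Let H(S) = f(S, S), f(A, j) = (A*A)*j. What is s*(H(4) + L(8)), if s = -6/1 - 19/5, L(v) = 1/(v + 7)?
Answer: -47089/75 ≈ -627.85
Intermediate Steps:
L(v) = 1/(7 + v)
f(A, j) = j*A**2 (f(A, j) = A**2*j = j*A**2)
H(S) = S**3 (H(S) = S*S**2 = S**3)
s = -49/5 (s = -6*1 - 19*1/5 = -6 - 19/5 = -49/5 ≈ -9.8000)
s*(H(4) + L(8)) = -49*(4**3 + 1/(7 + 8))/5 = -49*(64 + 1/15)/5 = -49/5*961/15 = -47089/75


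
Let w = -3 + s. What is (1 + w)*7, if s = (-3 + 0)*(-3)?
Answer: 49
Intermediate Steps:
s = 9 (s = -3*(-3) = 9)
w = 6 (w = -3 + 9 = 6)
(1 + w)*7 = (1 + 6)*7 = 7*7 = 49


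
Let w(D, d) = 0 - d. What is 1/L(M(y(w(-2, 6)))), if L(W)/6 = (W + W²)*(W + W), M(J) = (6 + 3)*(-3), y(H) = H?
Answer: -1/227448 ≈ -4.3966e-6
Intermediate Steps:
w(D, d) = -d
M(J) = -27 (M(J) = 9*(-3) = -27)
L(W) = 12*W*(W + W²) (L(W) = 6*((W + W²)*(W + W)) = 6*((W + W²)*(2*W)) = 6*(2*W*(W + W²)) = 12*W*(W + W²))
1/L(M(y(w(-2, 6)))) = 1/(12*(-27)²*(1 - 27)) = 1/(12*729*(-26)) = 1/(-227448) = -1/227448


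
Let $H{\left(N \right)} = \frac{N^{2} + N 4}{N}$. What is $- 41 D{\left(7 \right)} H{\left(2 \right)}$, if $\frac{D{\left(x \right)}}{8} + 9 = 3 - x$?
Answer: $25584$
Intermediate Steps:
$D{\left(x \right)} = -48 - 8 x$ ($D{\left(x \right)} = -72 + 8 \left(3 - x\right) = -72 - \left(-24 + 8 x\right) = -48 - 8 x$)
$H{\left(N \right)} = \frac{N^{2} + 4 N}{N}$
$- 41 D{\left(7 \right)} H{\left(2 \right)} = - 41 \left(-48 - 56\right) \left(4 + 2\right) = - 41 \left(-48 - 56\right) 6 = \left(-41\right) \left(-104\right) 6 = 4264 \cdot 6 = 25584$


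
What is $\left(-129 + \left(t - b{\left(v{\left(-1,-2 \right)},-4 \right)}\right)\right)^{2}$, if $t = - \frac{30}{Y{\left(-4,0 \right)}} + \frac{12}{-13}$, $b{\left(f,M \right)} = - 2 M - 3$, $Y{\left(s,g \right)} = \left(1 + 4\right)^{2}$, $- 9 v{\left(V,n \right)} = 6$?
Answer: $\frac{78287104}{4225} \approx 18530.0$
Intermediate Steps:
$v{\left(V,n \right)} = - \frac{2}{3}$ ($v{\left(V,n \right)} = \left(- \frac{1}{9}\right) 6 = - \frac{2}{3}$)
$Y{\left(s,g \right)} = 25$ ($Y{\left(s,g \right)} = 5^{2} = 25$)
$b{\left(f,M \right)} = -3 - 2 M$
$t = - \frac{138}{65}$ ($t = - \frac{30}{25} + \frac{12}{-13} = \left(-30\right) \frac{1}{25} + 12 \left(- \frac{1}{13}\right) = - \frac{6}{5} - \frac{12}{13} = - \frac{138}{65} \approx -2.1231$)
$\left(-129 + \left(t - b{\left(v{\left(-1,-2 \right)},-4 \right)}\right)\right)^{2} = \left(-129 - \left(- \frac{57}{65} + 8\right)\right)^{2} = \left(-129 - \frac{463}{65}\right)^{2} = \left(- \frac{8848}{65}\right)^{2} = \frac{78287104}{4225}$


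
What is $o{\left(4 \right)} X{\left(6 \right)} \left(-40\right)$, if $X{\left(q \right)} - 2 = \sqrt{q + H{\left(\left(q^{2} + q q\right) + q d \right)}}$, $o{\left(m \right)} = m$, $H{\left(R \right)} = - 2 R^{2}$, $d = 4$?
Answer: $-320 - 160 i \sqrt{18426} \approx -320.0 - 21719.0 i$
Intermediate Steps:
$X{\left(q \right)} = 2 + \sqrt{q - 2 \left(2 q^{2} + 4 q\right)^{2}}$ ($X{\left(q \right)} = 2 + \sqrt{q - 2 \left(\left(q^{2} + q q\right) + q 4\right)^{2}} = 2 + \sqrt{q - 2 \left(\left(q^{2} + q^{2}\right) + 4 q\right)^{2}} = 2 + \sqrt{q - 2 \left(2 q^{2} + 4 q\right)^{2}}$)
$o{\left(4 \right)} X{\left(6 \right)} \left(-40\right) = 4 \left(2 + \sqrt{6 \left(1 - 48 \left(2 + 6\right)^{2}\right)}\right) \left(-40\right) = 4 \left(2 + \sqrt{6 \left(1 - 48 \cdot 8^{2}\right)}\right) \left(-40\right) = 4 \left(2 + \sqrt{6 \left(1 - 48 \cdot 64\right)}\right) \left(-40\right) = 4 \left(2 + \sqrt{6 \left(1 - 3072\right)}\right) \left(-40\right) = 4 \left(2 + \sqrt{6 \left(-3071\right)}\right) \left(-40\right) = 4 \left(2 + \sqrt{-18426}\right) \left(-40\right) = 4 \left(2 + i \sqrt{18426}\right) \left(-40\right) = \left(8 + 4 i \sqrt{18426}\right) \left(-40\right) = -320 - 160 i \sqrt{18426}$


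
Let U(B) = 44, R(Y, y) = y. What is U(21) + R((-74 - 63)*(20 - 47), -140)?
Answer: -96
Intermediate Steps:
U(21) + R((-74 - 63)*(20 - 47), -140) = 44 - 140 = -96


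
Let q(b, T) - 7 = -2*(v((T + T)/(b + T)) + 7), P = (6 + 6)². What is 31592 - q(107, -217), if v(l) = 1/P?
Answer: 2275129/72 ≈ 31599.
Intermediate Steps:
P = 144 (P = 12² = 144)
v(l) = 1/144
q(b, T) = -505/72 (q(b, T) = 7 - 2*(1/144 + 7) = 7 - 2*1009/144 = 7 - 1009/72 = -505/72)
31592 - q(107, -217) = 31592 - 1*(-505/72) = 31592 + 505/72 = 2275129/72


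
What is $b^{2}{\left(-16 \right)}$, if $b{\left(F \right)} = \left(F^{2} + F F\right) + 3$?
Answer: $265225$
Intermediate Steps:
$b{\left(F \right)} = 3 + 2 F^{2}$ ($b{\left(F \right)} = \left(F^{2} + F^{2}\right) + 3 = 2 F^{2} + 3 = 3 + 2 F^{2}$)
$b^{2}{\left(-16 \right)} = \left(3 + 2 \left(-16\right)^{2}\right)^{2} = \left(3 + 2 \cdot 256\right)^{2} = \left(3 + 512\right)^{2} = 515^{2} = 265225$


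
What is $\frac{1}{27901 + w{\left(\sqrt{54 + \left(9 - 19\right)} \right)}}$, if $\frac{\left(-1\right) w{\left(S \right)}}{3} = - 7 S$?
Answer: $\frac{27901}{778446397} - \frac{42 \sqrt{11}}{778446397} \approx 3.5663 \cdot 10^{-5}$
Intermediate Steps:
$w{\left(S \right)} = 21 S$ ($w{\left(S \right)} = - 3 \left(- 7 S\right) = 21 S$)
$\frac{1}{27901 + w{\left(\sqrt{54 + \left(9 - 19\right)} \right)}} = \frac{1}{27901 + 21 \sqrt{54 + \left(9 - 19\right)}} = \frac{1}{27901 + 21 \sqrt{54 - 10}} = \frac{1}{27901 + 21 \sqrt{44}} = \frac{1}{27901 + 21 \cdot 2 \sqrt{11}} = \frac{1}{27901 + 42 \sqrt{11}}$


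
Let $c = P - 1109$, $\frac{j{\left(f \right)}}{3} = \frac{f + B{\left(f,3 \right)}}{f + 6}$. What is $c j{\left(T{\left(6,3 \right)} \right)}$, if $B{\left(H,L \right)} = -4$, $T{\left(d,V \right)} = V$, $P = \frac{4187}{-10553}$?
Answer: $\frac{3902488}{10553} \approx 369.8$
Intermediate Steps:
$P = - \frac{4187}{10553}$ ($P = 4187 \left(- \frac{1}{10553}\right) = - \frac{4187}{10553} \approx -0.39676$)
$j{\left(f \right)} = \frac{3 \left(-4 + f\right)}{6 + f}$ ($j{\left(f \right)} = 3 \frac{f - 4}{f + 6} = 3 \frac{-4 + f}{6 + f} = \frac{3 \left(-4 + f\right)}{6 + f}$)
$c = - \frac{11707464}{10553}$ ($c = - \frac{4187}{10553} - 1109 = - \frac{11707464}{10553} \approx -1109.4$)
$c j{\left(T{\left(6,3 \right)} \right)} = - \frac{11707464 \frac{3 \left(-4 + 3\right)}{6 + 3}}{10553} = - \frac{11707464 \cdot 3 \cdot \frac{1}{9} \left(-1\right)}{10553} = \left(- \frac{11707464}{10553}\right) \left(- \frac{1}{3}\right) = \frac{3902488}{10553}$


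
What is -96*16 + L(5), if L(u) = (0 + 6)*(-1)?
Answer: -1542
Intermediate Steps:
L(u) = -6 (L(u) = 6*(-1) = -6)
-96*16 + L(5) = -96*16 - 6 = -1536 - 6 = -1542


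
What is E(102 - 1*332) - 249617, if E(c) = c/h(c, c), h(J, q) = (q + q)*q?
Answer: -114823821/460 ≈ -2.4962e+5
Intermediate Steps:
h(J, q) = 2*q**2 (h(J, q) = (2*q)*q = 2*q**2)
E(c) = 1/(2*c) (E(c) = c/((2*c**2)) = c*(1/(2*c**2)) = 1/(2*c))
E(102 - 1*332) - 249617 = 1/(2*(102 - 1*332)) - 249617 = 1/(2*(102 - 332)) - 249617 = (1/2)/(-230) - 249617 = (1/2)*(-1/230) - 249617 = -1/460 - 249617 = -114823821/460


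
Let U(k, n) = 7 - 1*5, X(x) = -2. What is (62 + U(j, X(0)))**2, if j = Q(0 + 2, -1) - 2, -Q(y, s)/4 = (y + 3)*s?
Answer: 4096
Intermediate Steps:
Q(y, s) = -4*s*(3 + y) (Q(y, s) = -4*(y + 3)*s = -4*(3 + y)*s = -4*s*(3 + y))
j = 18 (j = -4*(-1)*(3 + (0 + 2)) - 2 = -4*(-1)*(3 + 2) - 2 = -4*(-1)*5 - 2 = 20 - 2 = 18)
U(k, n) = 2 (U(k, n) = 7 - 5 = 2)
(62 + U(j, X(0)))**2 = (62 + 2)**2 = 64**2 = 4096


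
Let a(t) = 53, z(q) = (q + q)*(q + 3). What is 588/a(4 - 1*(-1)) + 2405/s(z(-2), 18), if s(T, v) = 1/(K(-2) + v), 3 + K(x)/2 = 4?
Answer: 2549888/53 ≈ 48111.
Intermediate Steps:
z(q) = 2*q*(3 + q) (z(q) = (2*q)*(3 + q) = 2*q*(3 + q))
K(x) = 2 (K(x) = -6 + 2*4 = -6 + 8 = 2)
s(T, v) = 1/(2 + v)
588/a(4 - 1*(-1)) + 2405/s(z(-2), 18) = 588/53 + 2405/(1/(2 + 18)) = 588*(1/53) + 2405/(1/20) = 588/53 + 2405/(1/20) = 588/53 + 2405*20 = 588/53 + 48100 = 2549888/53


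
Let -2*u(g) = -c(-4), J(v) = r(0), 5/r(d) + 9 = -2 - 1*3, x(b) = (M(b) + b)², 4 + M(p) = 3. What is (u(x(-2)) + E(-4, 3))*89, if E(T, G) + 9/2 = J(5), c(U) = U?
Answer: -4272/7 ≈ -610.29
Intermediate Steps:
M(p) = -1 (M(p) = -4 + 3 = -1)
x(b) = (-1 + b)²
r(d) = -5/14 (r(d) = 5/(-9 + (-2 - 1*3)) = 5/(-9 + (-2 - 3)) = 5/(-9 - 5) = 5/(-14) = 5*(-1/14) = -5/14)
J(v) = -5/14
E(T, G) = -34/7 (E(T, G) = -9/2 - 5/14 = -34/7)
u(g) = -2 (u(g) = -(-1)*(-4)/2 = -½*4 = -2)
(u(x(-2)) + E(-4, 3))*89 = (-2 - 34/7)*89 = -48/7*89 = -4272/7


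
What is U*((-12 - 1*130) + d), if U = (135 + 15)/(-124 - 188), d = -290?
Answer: 2700/13 ≈ 207.69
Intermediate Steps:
U = -25/52 (U = 150/(-312) = 150*(-1/312) = -25/52 ≈ -0.48077)
U*((-12 - 1*130) + d) = -25*((-12 - 1*130) - 290)/52 = -25*((-12 - 130) - 290)/52 = -25*(-142 - 290)/52 = -25/52*(-432) = 2700/13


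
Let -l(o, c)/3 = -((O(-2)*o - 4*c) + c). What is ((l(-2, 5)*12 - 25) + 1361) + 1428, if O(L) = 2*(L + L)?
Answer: 2800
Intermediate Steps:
O(L) = 4*L (O(L) = 2*(2*L) = 4*L)
l(o, c) = -24*o - 9*c (l(o, c) = -(-3)*(((4*(-2))*o - 4*c) + c) = -(-3)*((-8*o - 4*c) + c) = -(-3)*(-8*o - 3*c) = -3*(3*c + 8*o) = -24*o - 9*c)
((l(-2, 5)*12 - 25) + 1361) + 1428 = (((-24*(-2) - 9*5)*12 - 25) + 1361) + 1428 = (((48 - 45)*12 - 25) + 1361) + 1428 = ((3*12 - 25) + 1361) + 1428 = ((36 - 25) + 1361) + 1428 = (11 + 1361) + 1428 = 1372 + 1428 = 2800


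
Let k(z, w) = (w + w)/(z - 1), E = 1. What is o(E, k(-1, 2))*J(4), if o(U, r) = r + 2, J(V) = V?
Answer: 0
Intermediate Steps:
k(z, w) = 2*w/(-1 + z) (k(z, w) = (2*w)/(-1 + z) = 2*w/(-1 + z))
o(U, r) = 2 + r
o(E, k(-1, 2))*J(4) = (2 + 2*2/(-1 - 1))*4 = (2 + 2*2/(-2))*4 = (2 + 2*2*(-½))*4 = (2 - 2)*4 = 0*4 = 0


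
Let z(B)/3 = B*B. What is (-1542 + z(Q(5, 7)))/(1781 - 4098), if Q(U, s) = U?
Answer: 1467/2317 ≈ 0.63315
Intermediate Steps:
z(B) = 3*B² (z(B) = 3*(B*B) = 3*B²)
(-1542 + z(Q(5, 7)))/(1781 - 4098) = (-1542 + 3*5²)/(1781 - 4098) = (-1542 + 3*25)/(-2317) = (-1542 + 75)*(-1/2317) = -1467*(-1/2317) = 1467/2317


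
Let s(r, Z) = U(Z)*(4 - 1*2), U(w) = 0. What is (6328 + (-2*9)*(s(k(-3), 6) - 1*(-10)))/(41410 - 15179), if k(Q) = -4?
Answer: 6148/26231 ≈ 0.23438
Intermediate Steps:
s(r, Z) = 0 (s(r, Z) = 0*(4 - 1*2) = 0*(4 - 2) = 0*2 = 0)
(6328 + (-2*9)*(s(k(-3), 6) - 1*(-10)))/(41410 - 15179) = (6328 + (-2*9)*(0 - 1*(-10)))/(41410 - 15179) = (6328 - 18*(0 + 10))/26231 = (6328 - 18*10)*(1/26231) = (6328 - 180)*(1/26231) = 6148*(1/26231) = 6148/26231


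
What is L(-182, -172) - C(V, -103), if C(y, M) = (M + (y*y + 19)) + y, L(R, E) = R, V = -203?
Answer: -41104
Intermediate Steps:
C(y, M) = 19 + M + y + y² (C(y, M) = (M + (y² + 19)) + y = (M + (19 + y²)) + y = (19 + M + y²) + y = 19 + M + y + y²)
L(-182, -172) - C(V, -103) = -182 - (19 - 103 - 203 + (-203)²) = -182 - (19 - 103 - 203 + 41209) = -182 - 1*40922 = -182 - 40922 = -41104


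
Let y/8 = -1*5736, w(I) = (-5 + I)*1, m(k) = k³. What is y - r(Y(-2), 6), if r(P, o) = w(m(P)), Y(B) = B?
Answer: -45875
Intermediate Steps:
w(I) = -5 + I
y = -45888 (y = 8*(-1*5736) = 8*(-5736) = -45888)
r(P, o) = -5 + P³
y - r(Y(-2), 6) = -45888 - (-5 + (-2)³) = -45888 - (-5 - 8) = -45888 - 1*(-13) = -45888 + 13 = -45875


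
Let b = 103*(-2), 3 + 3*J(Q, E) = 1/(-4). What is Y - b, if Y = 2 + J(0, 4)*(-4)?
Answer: 637/3 ≈ 212.33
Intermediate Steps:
J(Q, E) = -13/12 (J(Q, E) = -1 + (⅓)/(-4) = -1 + (⅓)*(-¼) = -1 - 1/12 = -13/12)
b = -206
Y = 19/3 (Y = 2 - 13/12*(-4) = 2 + 13/3 = 19/3 ≈ 6.3333)
Y - b = 19/3 - 1*(-206) = 19/3 + 206 = 637/3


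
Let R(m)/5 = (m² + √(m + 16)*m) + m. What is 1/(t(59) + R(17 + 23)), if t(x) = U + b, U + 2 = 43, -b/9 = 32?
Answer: 7953/61010209 - 400*√14/61010209 ≈ 0.00010582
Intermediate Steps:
b = -288 (b = -9*32 = -288)
U = 41 (U = -2 + 43 = 41)
t(x) = -247 (t(x) = 41 - 288 = -247)
R(m) = 5*m + 5*m² + 5*m*√(16 + m) (R(m) = 5*((m² + √(m + 16)*m) + m) = 5*((m² + √(16 + m)*m) + m) = 5*((m² + m*√(16 + m)) + m) = 5*(m + m² + m*√(16 + m)) = 5*m + 5*m² + 5*m*√(16 + m))
1/(t(59) + R(17 + 23)) = 1/(-247 + 5*(17 + 23)*(1 + (17 + 23) + √(16 + (17 + 23)))) = 1/(-247 + 5*40*(1 + 40 + √(16 + 40))) = 1/(-247 + 5*40*(1 + 40 + √56)) = 1/(-247 + 5*40*(1 + 40 + 2*√14)) = 1/(-247 + 5*40*(41 + 2*√14)) = 1/(-247 + (8200 + 400*√14)) = 1/(7953 + 400*√14)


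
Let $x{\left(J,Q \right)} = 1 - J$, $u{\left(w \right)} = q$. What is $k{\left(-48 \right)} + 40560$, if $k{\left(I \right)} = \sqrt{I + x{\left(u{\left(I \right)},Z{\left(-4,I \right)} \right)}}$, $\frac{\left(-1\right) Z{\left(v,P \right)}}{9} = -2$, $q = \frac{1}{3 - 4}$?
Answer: $40560 + i \sqrt{46} \approx 40560.0 + 6.7823 i$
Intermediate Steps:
$q = -1$ ($q = \frac{1}{-1} = -1$)
$Z{\left(v,P \right)} = 18$ ($Z{\left(v,P \right)} = \left(-9\right) \left(-2\right) = 18$)
$u{\left(w \right)} = -1$
$k{\left(I \right)} = \sqrt{2 + I}$ ($k{\left(I \right)} = \sqrt{I + \left(1 - -1\right)} = \sqrt{I + \left(1 + 1\right)} = \sqrt{I + 2} = \sqrt{2 + I}$)
$k{\left(-48 \right)} + 40560 = \sqrt{2 - 48} + 40560 = \sqrt{-46} + 40560 = i \sqrt{46} + 40560 = 40560 + i \sqrt{46}$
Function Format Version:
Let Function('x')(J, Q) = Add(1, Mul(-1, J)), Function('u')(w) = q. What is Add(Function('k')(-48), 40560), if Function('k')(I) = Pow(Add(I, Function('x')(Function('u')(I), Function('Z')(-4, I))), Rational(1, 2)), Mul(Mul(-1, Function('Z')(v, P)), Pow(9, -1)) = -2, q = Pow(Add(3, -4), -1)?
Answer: Add(40560, Mul(I, Pow(46, Rational(1, 2)))) ≈ Add(40560., Mul(6.7823, I))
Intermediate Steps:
q = -1 (q = Pow(-1, -1) = -1)
Function('Z')(v, P) = 18 (Function('Z')(v, P) = Mul(-9, -2) = 18)
Function('u')(w) = -1
Function('k')(I) = Pow(Add(2, I), Rational(1, 2)) (Function('k')(I) = Pow(Add(I, Add(1, Mul(-1, -1))), Rational(1, 2)) = Pow(Add(I, Add(1, 1)), Rational(1, 2)) = Pow(Add(I, 2), Rational(1, 2)) = Pow(Add(2, I), Rational(1, 2)))
Add(Function('k')(-48), 40560) = Add(Pow(Add(2, -48), Rational(1, 2)), 40560) = Add(Pow(-46, Rational(1, 2)), 40560) = Add(Mul(I, Pow(46, Rational(1, 2))), 40560) = Add(40560, Mul(I, Pow(46, Rational(1, 2))))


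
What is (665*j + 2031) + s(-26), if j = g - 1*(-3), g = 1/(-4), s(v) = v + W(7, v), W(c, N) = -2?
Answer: 15327/4 ≈ 3831.8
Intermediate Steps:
s(v) = -2 + v (s(v) = v - 2 = -2 + v)
g = -1/4 ≈ -0.25000
j = 11/4 (j = -1/4 - 1*(-3) = -1/4 + 3 = 11/4 ≈ 2.7500)
(665*j + 2031) + s(-26) = (665*(11/4) + 2031) + (-2 - 26) = (7315/4 + 2031) - 28 = 15439/4 - 28 = 15327/4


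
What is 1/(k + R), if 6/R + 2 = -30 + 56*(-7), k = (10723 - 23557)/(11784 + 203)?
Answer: -2541244/2756769 ≈ -0.92182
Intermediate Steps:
k = -12834/11987 ≈ -1.0707
R = -3/212 (R = 6/(-2 + (-30 + 56*(-7))) = 6/(-2 + (-30 - 392)) = 6/(-2 - 422) = 6/(-424) = 6*(-1/424) = -3/212 ≈ -0.014151)
1/(k + R) = 1/(-12834/11987 - 3/212) = 1/(-2756769/2541244) = -2541244/2756769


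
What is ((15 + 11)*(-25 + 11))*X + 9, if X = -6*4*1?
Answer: 8745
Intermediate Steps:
X = -24 (X = -2*12*1 = -24*1 = -24)
((15 + 11)*(-25 + 11))*X + 9 = ((15 + 11)*(-25 + 11))*(-24) + 9 = (26*(-14))*(-24) + 9 = -364*(-24) + 9 = 8736 + 9 = 8745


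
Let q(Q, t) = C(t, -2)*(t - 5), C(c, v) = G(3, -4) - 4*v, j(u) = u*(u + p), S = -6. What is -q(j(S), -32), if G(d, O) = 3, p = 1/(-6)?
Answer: 407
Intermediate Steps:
p = -⅙ ≈ -0.16667
j(u) = u*(-⅙ + u) (j(u) = u*(u - ⅙) = u*(-⅙ + u))
C(c, v) = 3 - 4*v
q(Q, t) = -55 + 11*t (q(Q, t) = (3 - 4*(-2))*(t - 5) = (3 + 8)*(-5 + t) = 11*(-5 + t) = -55 + 11*t)
-q(j(S), -32) = -(-55 + 11*(-32)) = -(-55 - 352) = -1*(-407) = 407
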